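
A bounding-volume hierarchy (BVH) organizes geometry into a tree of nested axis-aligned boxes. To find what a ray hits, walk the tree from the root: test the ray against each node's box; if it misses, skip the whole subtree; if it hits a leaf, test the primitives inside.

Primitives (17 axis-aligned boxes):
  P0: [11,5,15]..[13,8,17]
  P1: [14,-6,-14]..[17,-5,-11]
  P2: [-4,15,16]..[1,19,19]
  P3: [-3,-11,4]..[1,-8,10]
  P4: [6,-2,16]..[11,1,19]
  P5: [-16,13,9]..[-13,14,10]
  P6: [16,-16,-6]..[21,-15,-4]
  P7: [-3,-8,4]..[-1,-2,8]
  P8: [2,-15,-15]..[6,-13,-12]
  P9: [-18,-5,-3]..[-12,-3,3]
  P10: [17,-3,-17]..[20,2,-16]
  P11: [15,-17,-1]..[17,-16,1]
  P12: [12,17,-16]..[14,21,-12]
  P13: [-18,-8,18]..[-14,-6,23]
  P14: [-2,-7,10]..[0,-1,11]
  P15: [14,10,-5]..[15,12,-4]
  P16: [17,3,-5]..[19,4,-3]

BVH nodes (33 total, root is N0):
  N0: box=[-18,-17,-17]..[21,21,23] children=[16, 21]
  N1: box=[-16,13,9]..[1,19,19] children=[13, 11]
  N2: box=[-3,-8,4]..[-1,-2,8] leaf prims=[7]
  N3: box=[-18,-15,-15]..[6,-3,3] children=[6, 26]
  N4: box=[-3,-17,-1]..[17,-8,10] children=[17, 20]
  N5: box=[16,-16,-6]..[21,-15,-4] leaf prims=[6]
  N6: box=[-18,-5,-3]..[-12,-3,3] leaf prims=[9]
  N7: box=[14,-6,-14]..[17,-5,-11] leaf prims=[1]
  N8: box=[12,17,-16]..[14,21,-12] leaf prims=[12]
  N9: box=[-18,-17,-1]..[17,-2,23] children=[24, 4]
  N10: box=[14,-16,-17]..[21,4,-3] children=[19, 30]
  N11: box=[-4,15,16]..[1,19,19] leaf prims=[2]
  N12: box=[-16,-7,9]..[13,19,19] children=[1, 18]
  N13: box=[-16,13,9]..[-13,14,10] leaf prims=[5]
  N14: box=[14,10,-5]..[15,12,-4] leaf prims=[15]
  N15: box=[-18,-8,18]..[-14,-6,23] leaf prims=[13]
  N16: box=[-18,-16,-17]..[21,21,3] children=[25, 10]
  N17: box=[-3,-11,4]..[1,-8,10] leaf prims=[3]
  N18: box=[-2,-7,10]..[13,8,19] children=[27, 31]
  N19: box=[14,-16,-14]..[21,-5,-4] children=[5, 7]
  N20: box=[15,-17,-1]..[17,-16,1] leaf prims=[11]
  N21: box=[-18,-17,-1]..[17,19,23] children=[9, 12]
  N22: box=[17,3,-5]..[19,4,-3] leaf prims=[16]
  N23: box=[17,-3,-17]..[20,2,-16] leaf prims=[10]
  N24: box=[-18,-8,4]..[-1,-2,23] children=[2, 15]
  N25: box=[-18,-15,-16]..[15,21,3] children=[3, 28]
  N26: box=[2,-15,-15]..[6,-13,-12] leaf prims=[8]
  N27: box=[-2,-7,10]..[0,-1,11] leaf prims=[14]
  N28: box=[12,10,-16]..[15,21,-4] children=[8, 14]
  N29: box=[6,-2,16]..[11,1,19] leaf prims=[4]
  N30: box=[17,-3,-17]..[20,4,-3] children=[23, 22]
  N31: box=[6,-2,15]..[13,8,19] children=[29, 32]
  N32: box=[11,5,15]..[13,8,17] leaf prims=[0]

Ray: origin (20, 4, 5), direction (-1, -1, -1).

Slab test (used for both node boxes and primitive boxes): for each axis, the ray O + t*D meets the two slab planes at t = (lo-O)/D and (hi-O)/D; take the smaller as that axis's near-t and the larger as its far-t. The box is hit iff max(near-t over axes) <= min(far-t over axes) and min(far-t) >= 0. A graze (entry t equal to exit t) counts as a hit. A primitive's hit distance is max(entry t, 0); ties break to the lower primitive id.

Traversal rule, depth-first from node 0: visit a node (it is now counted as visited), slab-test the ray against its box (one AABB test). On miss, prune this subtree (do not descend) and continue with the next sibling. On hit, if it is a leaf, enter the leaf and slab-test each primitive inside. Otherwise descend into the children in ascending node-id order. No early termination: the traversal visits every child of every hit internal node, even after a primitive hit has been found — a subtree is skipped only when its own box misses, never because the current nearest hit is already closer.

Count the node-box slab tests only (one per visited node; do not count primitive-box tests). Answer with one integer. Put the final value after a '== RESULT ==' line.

Walk:
N0 x:[-1,38] y:[-17,21] z:[-18,22] -> hit [-1,21], descend [16, 21]
  N16 x:[-1,38] y:[-17,20] z:[2,22] -> hit [2,20], descend [10, 25]
    N10 x:[-1,6] y:[0,20] z:[8,22] -> miss, prune
    N25 x:[5,38] y:[-17,19] z:[2,21] -> hit [5,19], descend [3, 28]
      N3 x:[14,38] y:[7,19] z:[2,20] -> hit [14,19], descend [6, 26]
        N6 x:[32,38] y:[7,9] z:[2,8] -> miss, prune
        N26 x:[14,18] y:[17,19] z:[17,20] -> hit [17,18] leaf, test {P8@t=17}
      N28 x:[5,8] y:[-17,-6] z:[9,21] -> miss, prune
  N21 x:[3,38] y:[-15,21] z:[-18,6] -> hit [3,6], descend [9, 12]
    N9 x:[3,38] y:[6,21] z:[-18,6] -> hit [6,6], descend [4, 24]
      N4 x:[3,23] y:[12,21] z:[-5,6] -> miss, prune
      N24 x:[21,38] y:[6,12] z:[-18,1] -> miss, prune
    N12 x:[7,36] y:[-15,11] z:[-14,-4] -> miss, prune

Visited [0, 16, 10, 25, 3, 6, 26, 28, 21, 9, 4, 24, 12]. Tests: 13 box, 1 leaf. Nearest: P8.

== RESULT ==
13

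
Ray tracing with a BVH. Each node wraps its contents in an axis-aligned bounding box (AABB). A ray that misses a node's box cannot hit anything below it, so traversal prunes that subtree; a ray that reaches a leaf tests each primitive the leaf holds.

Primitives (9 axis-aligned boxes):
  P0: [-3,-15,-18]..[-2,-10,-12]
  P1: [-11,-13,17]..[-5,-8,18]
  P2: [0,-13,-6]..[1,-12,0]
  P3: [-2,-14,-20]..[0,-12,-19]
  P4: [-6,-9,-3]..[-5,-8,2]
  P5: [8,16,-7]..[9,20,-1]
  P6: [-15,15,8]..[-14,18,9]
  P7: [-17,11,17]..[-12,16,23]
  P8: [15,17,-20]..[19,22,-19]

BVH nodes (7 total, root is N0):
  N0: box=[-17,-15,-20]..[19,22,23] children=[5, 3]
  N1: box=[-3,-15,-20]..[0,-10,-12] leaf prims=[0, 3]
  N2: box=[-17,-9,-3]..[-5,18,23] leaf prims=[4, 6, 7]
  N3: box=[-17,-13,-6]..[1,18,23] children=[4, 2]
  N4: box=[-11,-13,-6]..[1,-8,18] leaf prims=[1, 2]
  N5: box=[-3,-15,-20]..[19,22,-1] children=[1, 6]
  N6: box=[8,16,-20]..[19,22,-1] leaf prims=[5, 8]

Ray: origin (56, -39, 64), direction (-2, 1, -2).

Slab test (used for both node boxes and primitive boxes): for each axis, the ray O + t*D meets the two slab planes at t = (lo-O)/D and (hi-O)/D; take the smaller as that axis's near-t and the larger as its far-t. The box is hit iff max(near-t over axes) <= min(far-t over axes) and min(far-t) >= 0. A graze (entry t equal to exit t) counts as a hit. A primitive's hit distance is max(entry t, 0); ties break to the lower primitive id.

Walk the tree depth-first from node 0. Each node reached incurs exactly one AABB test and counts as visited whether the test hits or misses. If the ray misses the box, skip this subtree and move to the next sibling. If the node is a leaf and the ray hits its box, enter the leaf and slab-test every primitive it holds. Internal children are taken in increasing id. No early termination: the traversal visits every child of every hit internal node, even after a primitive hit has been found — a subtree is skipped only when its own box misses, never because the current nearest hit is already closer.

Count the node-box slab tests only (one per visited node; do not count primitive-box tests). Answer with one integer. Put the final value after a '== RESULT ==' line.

Trace the traversal:
N0 x:[37/2,73/2] y:[24,61] z:[41/2,42] -> hit [24,73/2], descend [3, 5]
  N3 x:[55/2,73/2] y:[26,57] z:[41/2,35] -> hit [55/2,35], descend [2, 4]
    N2 x:[61/2,73/2] y:[30,57] z:[41/2,67/2] -> hit [61/2,67/2] leaf, test {P4@t=31, P6(miss), P7(miss)}
    N4 x:[55/2,67/2] y:[26,31] z:[23,35] -> hit [55/2,31] leaf, test {P1(miss), P2(miss)}
  N5 x:[37/2,59/2] y:[24,61] z:[65/2,42] -> miss, prune

Summary -> nodes [0, 3, 2, 4, 5]; box-tests=5; leaf-entries=2; first=P4

== RESULT ==
5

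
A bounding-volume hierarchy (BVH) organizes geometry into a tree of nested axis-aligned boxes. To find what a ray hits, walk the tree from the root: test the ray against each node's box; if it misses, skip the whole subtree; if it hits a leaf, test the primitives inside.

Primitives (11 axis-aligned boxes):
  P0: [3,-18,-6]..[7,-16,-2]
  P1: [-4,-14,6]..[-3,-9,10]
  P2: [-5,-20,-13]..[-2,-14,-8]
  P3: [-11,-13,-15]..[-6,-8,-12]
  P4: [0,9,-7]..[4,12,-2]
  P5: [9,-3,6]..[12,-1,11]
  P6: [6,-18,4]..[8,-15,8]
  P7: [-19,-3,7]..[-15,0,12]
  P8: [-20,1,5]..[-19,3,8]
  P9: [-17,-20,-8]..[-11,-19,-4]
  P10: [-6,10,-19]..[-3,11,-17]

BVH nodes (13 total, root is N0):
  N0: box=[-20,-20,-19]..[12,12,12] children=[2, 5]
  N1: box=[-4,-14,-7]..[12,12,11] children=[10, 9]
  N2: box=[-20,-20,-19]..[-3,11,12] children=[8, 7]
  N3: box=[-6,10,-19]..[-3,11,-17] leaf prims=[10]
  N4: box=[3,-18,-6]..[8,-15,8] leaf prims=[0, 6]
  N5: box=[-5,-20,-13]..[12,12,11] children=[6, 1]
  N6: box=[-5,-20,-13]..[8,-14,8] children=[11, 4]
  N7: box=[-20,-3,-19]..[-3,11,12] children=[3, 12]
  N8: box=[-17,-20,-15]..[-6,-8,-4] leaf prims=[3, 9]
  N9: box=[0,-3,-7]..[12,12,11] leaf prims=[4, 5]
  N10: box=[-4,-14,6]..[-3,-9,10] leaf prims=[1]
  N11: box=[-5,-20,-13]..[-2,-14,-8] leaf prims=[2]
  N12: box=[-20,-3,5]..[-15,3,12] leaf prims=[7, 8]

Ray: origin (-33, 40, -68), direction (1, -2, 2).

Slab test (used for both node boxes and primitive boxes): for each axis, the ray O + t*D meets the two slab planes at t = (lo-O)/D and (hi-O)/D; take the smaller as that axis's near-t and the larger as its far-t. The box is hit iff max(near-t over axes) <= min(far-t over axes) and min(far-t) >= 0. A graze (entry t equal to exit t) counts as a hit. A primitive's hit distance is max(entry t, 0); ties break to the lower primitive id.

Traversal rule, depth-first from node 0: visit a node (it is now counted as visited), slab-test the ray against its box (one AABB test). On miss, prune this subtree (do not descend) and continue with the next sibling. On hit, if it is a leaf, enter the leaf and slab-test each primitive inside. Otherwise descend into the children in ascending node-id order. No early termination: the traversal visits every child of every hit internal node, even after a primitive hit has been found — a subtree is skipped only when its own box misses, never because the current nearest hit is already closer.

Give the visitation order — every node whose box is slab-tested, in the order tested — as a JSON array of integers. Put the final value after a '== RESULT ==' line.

Walk:
N0 x:[13,45] y:[14,30] z:[49/2,40] -> hit [49/2,30], descend [2, 5]
  N2 x:[13,30] y:[29/2,30] z:[49/2,40] -> hit [49/2,30], descend [7, 8]
    N7 x:[13,30] y:[29/2,43/2] z:[49/2,40] -> miss, prune
    N8 x:[16,27] y:[24,30] z:[53/2,32] -> hit [53/2,27] leaf, test {P3@t=53/2, P9(miss)}
  N5 x:[28,45] y:[14,30] z:[55/2,79/2] -> hit [28,30], descend [1, 6]
    N1 x:[29,45] y:[14,27] z:[61/2,79/2] -> miss, prune
    N6 x:[28,41] y:[27,30] z:[55/2,38] -> hit [28,30], descend [4, 11]
      N4 x:[36,41] y:[55/2,29] z:[31,38] -> miss, prune
      N11 x:[28,31] y:[27,30] z:[55/2,30] -> hit [28,30] leaf, test {P2@t=28}

Visited [0, 2, 7, 8, 5, 1, 6, 4, 11]. Tests: 9 box, 2 leaf. Nearest: P3.

== RESULT ==
[0, 2, 7, 8, 5, 1, 6, 4, 11]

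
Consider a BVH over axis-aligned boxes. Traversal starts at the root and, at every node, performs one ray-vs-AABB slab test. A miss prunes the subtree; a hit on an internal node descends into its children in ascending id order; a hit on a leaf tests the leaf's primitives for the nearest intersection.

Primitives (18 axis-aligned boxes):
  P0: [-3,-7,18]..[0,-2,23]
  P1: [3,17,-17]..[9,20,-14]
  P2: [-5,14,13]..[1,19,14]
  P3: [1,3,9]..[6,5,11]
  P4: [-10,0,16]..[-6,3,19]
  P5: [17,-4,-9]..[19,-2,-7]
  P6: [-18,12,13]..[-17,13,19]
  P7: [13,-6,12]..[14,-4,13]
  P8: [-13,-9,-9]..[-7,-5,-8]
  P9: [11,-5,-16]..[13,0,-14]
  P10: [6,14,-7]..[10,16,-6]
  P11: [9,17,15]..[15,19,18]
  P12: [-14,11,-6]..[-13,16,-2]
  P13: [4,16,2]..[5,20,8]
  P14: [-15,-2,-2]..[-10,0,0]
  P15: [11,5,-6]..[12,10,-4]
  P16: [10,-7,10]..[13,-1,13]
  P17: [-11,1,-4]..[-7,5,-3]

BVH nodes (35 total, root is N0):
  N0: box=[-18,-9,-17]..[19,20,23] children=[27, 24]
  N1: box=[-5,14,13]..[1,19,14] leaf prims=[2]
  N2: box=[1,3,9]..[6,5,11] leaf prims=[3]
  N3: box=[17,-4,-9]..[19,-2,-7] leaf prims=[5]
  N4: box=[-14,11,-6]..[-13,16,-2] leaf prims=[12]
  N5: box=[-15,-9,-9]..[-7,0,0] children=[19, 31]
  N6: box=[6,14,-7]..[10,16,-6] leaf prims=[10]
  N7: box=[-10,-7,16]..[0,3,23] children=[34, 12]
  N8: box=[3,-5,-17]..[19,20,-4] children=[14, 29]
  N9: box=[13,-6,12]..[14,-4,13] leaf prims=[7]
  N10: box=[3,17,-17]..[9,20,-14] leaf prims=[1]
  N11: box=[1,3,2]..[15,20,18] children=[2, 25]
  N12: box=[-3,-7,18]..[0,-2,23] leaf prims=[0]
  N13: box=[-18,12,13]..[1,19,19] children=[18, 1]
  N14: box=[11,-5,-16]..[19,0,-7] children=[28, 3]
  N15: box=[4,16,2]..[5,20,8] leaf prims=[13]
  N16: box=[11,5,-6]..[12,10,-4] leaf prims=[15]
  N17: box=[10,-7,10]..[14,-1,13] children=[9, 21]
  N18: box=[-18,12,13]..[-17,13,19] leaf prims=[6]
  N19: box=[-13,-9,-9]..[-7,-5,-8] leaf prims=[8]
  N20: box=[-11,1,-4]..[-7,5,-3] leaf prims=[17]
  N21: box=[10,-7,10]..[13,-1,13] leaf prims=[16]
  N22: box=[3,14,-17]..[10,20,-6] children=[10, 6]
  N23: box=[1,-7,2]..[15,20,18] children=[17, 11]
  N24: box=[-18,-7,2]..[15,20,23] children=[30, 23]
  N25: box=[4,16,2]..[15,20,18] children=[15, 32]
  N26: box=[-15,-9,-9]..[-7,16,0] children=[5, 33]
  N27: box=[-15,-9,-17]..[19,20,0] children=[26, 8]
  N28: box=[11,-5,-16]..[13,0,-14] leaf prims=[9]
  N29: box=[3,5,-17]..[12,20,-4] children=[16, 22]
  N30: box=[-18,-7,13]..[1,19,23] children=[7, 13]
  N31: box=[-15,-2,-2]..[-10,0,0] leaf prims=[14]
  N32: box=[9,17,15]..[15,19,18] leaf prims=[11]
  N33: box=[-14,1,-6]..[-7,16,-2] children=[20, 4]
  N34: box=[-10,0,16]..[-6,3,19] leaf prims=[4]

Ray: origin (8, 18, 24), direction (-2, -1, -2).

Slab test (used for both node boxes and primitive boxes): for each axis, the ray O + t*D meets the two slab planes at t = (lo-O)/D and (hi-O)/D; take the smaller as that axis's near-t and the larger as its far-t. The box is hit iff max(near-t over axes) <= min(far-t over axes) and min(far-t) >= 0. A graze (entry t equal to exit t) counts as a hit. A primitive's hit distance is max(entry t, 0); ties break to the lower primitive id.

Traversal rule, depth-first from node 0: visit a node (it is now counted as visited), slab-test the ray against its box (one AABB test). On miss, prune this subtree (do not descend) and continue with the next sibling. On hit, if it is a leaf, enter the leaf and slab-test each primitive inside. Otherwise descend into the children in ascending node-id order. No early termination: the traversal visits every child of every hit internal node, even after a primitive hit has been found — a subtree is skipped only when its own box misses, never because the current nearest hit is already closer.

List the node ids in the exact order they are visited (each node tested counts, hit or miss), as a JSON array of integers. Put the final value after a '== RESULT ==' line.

Traverse from the root:
N0 x:[-11/2,13] y:[-2,27] z:[1/2,41/2] -> hit [1/2,13], descend [24, 27]
  N24 x:[-7/2,13] y:[-2,25] z:[1/2,11] -> hit [1/2,11], descend [23, 30]
    N23 x:[-7/2,7/2] y:[-2,25] z:[3,11] -> hit [3,7/2], descend [11, 17]
      N11 x:[-7/2,7/2] y:[-2,15] z:[3,11] -> hit [3,7/2], descend [2, 25]
        N2 x:[1,7/2] y:[13,15] z:[13/2,15/2] -> miss, prune
        N25 x:[-7/2,2] y:[-2,2] z:[3,11] -> miss, prune
      N17 x:[-3,-1] y:[19,25] z:[11/2,7] -> miss, prune
    N30 x:[7/2,13] y:[-1,25] z:[1/2,11/2] -> hit [7/2,11/2], descend [7, 13]
      N7 x:[4,9] y:[15,25] z:[1/2,4] -> miss, prune
      N13 x:[7/2,13] y:[-1,6] z:[5/2,11/2] -> hit [7/2,11/2], descend [1, 18]
        N1 x:[7/2,13/2] y:[-1,4] z:[5,11/2] -> miss, prune
        N18 x:[25/2,13] y:[5,6] z:[5/2,11/2] -> miss, prune
  N27 x:[-11/2,23/2] y:[-2,27] z:[12,41/2] -> miss, prune

Summary -> nodes [0, 24, 23, 11, 2, 25, 17, 30, 7, 13, 1, 18, 27]; box-tests=13; leaf-entries=0; first=miss

== RESULT ==
[0, 24, 23, 11, 2, 25, 17, 30, 7, 13, 1, 18, 27]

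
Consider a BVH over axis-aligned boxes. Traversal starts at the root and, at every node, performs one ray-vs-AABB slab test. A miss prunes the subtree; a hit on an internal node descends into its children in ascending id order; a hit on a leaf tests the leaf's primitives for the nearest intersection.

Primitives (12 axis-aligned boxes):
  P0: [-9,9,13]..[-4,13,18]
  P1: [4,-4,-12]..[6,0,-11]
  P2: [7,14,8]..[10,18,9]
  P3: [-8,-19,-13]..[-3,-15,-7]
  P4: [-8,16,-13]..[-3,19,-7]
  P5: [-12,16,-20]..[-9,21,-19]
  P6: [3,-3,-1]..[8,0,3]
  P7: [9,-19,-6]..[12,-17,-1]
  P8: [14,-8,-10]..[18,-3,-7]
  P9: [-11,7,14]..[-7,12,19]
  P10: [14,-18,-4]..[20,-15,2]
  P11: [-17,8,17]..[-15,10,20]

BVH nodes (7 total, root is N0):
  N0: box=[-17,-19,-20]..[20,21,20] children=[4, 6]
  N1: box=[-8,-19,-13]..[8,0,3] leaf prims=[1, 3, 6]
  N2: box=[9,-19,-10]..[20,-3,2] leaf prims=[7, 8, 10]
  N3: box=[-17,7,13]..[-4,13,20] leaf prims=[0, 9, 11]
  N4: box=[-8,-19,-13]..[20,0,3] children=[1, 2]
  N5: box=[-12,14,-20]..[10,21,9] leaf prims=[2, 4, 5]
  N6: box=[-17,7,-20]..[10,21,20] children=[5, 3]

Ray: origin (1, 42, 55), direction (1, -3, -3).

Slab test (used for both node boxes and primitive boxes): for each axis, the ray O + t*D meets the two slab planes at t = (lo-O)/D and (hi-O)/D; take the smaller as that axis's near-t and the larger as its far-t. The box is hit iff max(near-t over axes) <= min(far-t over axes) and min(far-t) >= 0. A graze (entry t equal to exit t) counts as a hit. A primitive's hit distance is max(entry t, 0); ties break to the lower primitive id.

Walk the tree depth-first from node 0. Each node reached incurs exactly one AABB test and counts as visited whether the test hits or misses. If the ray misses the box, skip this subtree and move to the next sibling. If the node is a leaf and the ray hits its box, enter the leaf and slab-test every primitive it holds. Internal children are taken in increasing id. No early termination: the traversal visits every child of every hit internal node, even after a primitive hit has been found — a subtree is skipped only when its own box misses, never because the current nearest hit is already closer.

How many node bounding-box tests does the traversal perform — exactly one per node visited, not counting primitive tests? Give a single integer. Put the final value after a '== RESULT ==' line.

Traverse from the root:
N0 x:[-18,19] y:[7,61/3] z:[35/3,25] -> hit [35/3,19], descend [4, 6]
  N4 x:[-9,19] y:[14,61/3] z:[52/3,68/3] -> hit [52/3,19], descend [1, 2]
    N1 x:[-9,7] y:[14,61/3] z:[52/3,68/3] -> miss, prune
    N2 x:[8,19] y:[15,61/3] z:[53/3,65/3] -> hit [53/3,19] leaf, test {P7(miss), P8(miss), P10@t=19}
  N6 x:[-18,9] y:[7,35/3] z:[35/3,25] -> miss, prune

Summary -> nodes [0, 4, 1, 2, 6]; box-tests=5; leaf-entries=1; first=P10

== RESULT ==
5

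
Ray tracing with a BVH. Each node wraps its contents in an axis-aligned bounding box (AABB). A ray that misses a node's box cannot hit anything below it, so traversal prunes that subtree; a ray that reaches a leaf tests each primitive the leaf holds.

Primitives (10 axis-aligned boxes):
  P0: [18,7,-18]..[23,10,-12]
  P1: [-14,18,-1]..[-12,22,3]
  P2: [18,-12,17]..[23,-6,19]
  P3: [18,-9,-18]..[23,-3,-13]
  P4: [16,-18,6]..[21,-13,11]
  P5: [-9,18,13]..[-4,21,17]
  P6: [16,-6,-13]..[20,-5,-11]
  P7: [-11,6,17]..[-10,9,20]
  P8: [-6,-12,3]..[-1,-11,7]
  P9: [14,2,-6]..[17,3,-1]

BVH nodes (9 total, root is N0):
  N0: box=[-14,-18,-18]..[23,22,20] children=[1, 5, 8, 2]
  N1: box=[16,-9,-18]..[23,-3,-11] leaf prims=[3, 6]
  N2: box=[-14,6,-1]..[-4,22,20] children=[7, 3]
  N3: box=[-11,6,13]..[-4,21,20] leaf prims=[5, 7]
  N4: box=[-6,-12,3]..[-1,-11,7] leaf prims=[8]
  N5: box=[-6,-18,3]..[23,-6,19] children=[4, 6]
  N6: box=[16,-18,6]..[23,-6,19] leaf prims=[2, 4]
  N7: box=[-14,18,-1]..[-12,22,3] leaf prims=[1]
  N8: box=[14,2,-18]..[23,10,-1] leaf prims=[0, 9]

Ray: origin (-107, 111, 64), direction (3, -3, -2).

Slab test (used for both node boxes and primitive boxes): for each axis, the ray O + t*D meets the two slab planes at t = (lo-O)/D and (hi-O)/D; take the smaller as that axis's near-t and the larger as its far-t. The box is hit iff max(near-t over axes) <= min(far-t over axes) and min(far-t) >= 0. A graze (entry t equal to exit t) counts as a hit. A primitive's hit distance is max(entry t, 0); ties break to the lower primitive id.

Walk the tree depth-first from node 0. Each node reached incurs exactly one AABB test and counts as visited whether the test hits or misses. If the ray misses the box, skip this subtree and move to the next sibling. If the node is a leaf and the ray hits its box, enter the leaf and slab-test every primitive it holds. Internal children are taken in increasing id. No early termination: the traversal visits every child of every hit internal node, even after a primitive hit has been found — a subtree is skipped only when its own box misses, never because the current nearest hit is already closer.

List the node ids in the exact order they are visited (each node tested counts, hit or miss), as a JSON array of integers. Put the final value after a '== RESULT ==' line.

Walk:
N0 x:[31,130/3] y:[89/3,43] z:[22,41] -> hit [31,41], descend [1, 2, 5, 8]
  N1 x:[41,130/3] y:[38,40] z:[75/2,41] -> miss, prune
  N2 x:[31,103/3] y:[89/3,35] z:[22,65/2] -> hit [31,65/2], descend [3, 7]
    N3 x:[32,103/3] y:[30,35] z:[22,51/2] -> miss, prune
    N7 x:[31,95/3] y:[89/3,31] z:[61/2,65/2] -> hit [31,31] leaf, test {P1@t=31}
  N5 x:[101/3,130/3] y:[39,43] z:[45/2,61/2] -> miss, prune
  N8 x:[121/3,130/3] y:[101/3,109/3] z:[65/2,41] -> miss, prune

Visited [0, 1, 2, 3, 7, 5, 8]. Tests: 7 box, 1 leaf. Nearest: P1.

== RESULT ==
[0, 1, 2, 3, 7, 5, 8]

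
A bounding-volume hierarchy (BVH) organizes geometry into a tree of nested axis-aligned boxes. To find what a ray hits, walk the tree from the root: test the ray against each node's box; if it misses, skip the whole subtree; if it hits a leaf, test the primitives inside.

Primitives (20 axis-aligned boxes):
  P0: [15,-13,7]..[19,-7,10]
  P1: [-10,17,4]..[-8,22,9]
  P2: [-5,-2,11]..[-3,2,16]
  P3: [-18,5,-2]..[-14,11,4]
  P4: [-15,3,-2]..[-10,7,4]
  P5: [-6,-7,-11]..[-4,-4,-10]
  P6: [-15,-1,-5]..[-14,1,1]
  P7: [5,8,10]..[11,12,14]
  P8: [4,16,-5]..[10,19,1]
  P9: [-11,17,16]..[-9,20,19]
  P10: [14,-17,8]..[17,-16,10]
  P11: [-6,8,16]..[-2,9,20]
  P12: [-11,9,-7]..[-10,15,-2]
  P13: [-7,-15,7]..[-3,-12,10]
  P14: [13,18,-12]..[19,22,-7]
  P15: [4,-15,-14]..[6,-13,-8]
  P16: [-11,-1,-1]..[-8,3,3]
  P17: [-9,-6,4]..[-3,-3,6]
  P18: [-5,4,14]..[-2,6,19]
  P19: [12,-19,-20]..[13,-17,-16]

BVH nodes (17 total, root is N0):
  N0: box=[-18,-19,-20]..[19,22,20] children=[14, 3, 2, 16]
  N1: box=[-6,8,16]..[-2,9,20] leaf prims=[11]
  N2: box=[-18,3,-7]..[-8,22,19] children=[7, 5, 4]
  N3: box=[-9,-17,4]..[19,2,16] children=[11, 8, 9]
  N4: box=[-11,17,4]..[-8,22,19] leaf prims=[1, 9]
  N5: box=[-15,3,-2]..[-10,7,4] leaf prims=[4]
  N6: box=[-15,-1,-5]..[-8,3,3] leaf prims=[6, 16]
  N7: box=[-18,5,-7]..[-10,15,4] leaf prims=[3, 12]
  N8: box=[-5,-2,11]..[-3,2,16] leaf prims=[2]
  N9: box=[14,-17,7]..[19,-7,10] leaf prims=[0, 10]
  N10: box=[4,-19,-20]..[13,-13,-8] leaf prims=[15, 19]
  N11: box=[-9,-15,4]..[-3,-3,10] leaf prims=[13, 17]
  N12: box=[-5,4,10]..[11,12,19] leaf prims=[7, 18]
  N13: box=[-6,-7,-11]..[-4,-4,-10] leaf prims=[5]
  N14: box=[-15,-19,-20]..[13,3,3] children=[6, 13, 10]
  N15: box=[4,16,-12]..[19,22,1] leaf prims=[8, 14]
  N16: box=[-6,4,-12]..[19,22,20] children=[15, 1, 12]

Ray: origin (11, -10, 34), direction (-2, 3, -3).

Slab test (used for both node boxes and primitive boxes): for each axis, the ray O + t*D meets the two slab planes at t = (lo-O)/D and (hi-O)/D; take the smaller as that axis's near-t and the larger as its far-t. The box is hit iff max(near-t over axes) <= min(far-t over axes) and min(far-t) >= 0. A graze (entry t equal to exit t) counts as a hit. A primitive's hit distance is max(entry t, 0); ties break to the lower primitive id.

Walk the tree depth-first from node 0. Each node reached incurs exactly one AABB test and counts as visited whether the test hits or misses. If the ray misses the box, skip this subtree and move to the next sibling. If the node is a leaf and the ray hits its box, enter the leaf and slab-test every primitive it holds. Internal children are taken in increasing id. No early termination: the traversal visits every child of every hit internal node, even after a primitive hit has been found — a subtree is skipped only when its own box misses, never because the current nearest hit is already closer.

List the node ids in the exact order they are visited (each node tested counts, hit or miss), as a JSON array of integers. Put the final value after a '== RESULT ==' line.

Walk:
N0 x:[-4,29/2] y:[-3,32/3] z:[14/3,18] -> hit [14/3,32/3], descend [2, 3, 14, 16]
  N2 x:[19/2,29/2] y:[13/3,32/3] z:[5,41/3] -> hit [19/2,32/3], descend [4, 5, 7]
    N4 x:[19/2,11] y:[9,32/3] z:[5,10] -> hit [19/2,10] leaf, test {P1@t=19/2, P9(miss)}
    N5 x:[21/2,13] y:[13/3,17/3] z:[10,12] -> miss, prune
    N7 x:[21/2,29/2] y:[5,25/3] z:[10,41/3] -> miss, prune
  N3 x:[-4,10] y:[-7/3,4] z:[6,10] -> miss, prune
  N14 x:[-1,13] y:[-3,13/3] z:[31/3,18] -> miss, prune
  N16 x:[-4,17/2] y:[14/3,32/3] z:[14/3,46/3] -> hit [14/3,17/2], descend [1, 12, 15]
    N1 x:[13/2,17/2] y:[6,19/3] z:[14/3,6] -> miss, prune
    N12 x:[0,8] y:[14/3,22/3] z:[5,8] -> hit [5,22/3] leaf, test {P7(miss), P18(miss)}
    N15 x:[-4,7/2] y:[26/3,32/3] z:[11,46/3] -> miss, prune

Visited [0, 2, 4, 5, 7, 3, 14, 16, 1, 12, 15]. Tests: 11 box, 2 leaf. Nearest: P1.

== RESULT ==
[0, 2, 4, 5, 7, 3, 14, 16, 1, 12, 15]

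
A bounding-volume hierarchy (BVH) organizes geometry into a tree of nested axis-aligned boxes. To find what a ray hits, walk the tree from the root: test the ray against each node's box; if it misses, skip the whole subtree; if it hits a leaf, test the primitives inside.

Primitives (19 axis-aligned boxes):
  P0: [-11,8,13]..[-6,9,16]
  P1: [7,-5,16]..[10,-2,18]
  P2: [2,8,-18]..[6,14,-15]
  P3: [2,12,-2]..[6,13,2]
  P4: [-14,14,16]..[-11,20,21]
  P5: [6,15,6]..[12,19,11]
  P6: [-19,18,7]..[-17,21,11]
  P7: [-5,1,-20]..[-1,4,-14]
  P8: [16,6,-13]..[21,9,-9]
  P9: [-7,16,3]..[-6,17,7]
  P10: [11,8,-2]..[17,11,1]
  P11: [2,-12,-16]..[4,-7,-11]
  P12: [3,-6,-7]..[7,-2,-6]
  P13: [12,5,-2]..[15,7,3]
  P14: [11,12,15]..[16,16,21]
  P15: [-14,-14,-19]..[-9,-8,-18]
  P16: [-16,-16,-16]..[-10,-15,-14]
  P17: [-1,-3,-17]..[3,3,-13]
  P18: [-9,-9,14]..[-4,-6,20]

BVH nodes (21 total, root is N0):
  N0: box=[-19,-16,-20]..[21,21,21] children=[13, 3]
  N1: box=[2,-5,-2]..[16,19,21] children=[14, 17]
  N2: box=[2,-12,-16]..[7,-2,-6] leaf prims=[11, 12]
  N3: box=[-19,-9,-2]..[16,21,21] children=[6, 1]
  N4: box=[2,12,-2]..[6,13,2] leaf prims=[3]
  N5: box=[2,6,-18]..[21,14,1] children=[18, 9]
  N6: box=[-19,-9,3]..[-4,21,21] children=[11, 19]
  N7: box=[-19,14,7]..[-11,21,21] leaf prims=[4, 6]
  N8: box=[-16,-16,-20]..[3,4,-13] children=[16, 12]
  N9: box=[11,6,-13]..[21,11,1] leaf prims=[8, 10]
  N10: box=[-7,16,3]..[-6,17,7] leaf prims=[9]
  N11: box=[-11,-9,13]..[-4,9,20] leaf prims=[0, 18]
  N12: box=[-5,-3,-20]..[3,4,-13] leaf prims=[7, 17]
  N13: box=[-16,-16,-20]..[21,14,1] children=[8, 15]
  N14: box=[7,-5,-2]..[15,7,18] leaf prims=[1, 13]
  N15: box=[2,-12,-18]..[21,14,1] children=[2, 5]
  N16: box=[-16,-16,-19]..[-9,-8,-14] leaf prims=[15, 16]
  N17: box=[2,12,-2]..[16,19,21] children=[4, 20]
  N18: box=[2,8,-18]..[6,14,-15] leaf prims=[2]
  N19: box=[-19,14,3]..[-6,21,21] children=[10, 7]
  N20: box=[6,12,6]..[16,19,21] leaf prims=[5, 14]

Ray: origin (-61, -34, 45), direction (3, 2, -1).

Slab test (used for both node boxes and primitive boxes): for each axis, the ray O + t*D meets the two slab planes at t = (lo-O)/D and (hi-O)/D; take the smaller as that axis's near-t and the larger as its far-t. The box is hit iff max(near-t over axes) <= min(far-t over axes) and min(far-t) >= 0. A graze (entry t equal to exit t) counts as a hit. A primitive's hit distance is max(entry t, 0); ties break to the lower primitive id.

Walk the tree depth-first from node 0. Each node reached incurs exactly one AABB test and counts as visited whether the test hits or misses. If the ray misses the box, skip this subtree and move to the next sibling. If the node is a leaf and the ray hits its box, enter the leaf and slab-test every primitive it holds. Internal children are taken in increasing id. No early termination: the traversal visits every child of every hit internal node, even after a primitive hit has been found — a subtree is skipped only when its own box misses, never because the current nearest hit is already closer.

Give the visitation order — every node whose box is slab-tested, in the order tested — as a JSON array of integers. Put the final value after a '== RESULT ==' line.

Walk:
N0 x:[14,82/3] y:[9,55/2] z:[24,65] -> hit [24,82/3], descend [3, 13]
  N3 x:[14,77/3] y:[25/2,55/2] z:[24,47] -> hit [24,77/3], descend [1, 6]
    N1 x:[21,77/3] y:[29/2,53/2] z:[24,47] -> hit [24,77/3], descend [14, 17]
      N14 x:[68/3,76/3] y:[29/2,41/2] z:[27,47] -> miss, prune
      N17 x:[21,77/3] y:[23,53/2] z:[24,47] -> hit [24,77/3], descend [4, 20]
        N4 x:[21,67/3] y:[23,47/2] z:[43,47] -> miss, prune
        N20 x:[67/3,77/3] y:[23,53/2] z:[24,39] -> hit [24,77/3] leaf, test {P5(miss), P14@t=24}
    N6 x:[14,19] y:[25/2,55/2] z:[24,42] -> miss, prune
  N13 x:[15,82/3] y:[9,24] z:[44,65] -> miss, prune

order=[0, 3, 1, 14, 17, 4, 20, 6, 13]  |boxes|=9  |leaves|=1  hit=P14

== RESULT ==
[0, 3, 1, 14, 17, 4, 20, 6, 13]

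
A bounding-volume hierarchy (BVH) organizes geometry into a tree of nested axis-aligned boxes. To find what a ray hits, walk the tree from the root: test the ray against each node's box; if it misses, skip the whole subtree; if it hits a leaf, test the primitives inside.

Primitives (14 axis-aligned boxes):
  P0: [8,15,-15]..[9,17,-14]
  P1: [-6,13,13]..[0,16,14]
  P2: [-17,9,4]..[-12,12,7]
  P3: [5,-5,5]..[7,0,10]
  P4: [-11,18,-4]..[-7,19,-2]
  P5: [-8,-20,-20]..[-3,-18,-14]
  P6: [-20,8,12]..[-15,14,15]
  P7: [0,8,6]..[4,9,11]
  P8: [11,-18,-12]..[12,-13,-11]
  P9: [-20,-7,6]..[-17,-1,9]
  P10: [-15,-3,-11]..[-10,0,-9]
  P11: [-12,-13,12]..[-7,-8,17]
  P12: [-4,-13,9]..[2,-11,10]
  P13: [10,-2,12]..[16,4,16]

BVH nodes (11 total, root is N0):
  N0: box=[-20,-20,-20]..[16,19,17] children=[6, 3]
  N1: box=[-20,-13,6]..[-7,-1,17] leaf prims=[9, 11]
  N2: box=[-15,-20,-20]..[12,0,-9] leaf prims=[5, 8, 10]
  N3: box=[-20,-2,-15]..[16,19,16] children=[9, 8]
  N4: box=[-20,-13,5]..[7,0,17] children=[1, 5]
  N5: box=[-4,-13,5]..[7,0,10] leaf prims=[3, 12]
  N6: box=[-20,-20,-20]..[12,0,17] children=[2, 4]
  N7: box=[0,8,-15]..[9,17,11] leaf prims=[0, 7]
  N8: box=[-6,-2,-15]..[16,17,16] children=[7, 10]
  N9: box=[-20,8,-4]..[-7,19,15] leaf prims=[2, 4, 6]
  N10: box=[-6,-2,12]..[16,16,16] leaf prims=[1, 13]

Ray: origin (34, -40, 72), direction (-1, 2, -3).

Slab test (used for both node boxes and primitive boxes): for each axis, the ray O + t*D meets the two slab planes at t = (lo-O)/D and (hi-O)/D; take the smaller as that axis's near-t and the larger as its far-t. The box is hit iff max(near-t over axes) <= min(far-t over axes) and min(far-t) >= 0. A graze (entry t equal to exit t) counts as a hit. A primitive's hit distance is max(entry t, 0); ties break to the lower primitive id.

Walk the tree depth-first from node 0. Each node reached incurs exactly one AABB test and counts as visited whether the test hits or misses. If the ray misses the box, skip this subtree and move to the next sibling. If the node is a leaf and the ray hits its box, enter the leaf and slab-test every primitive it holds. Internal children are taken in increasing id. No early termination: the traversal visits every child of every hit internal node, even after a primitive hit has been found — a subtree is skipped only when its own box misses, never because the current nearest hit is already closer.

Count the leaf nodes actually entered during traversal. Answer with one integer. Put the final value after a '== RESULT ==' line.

Traverse from the root:
N0 x:[18,54] y:[10,59/2] z:[55/3,92/3] -> hit [55/3,59/2], descend [3, 6]
  N3 x:[18,54] y:[19,59/2] z:[56/3,29] -> hit [19,29], descend [8, 9]
    N8 x:[18,40] y:[19,57/2] z:[56/3,29] -> hit [19,57/2], descend [7, 10]
      N7 x:[25,34] y:[24,57/2] z:[61/3,29] -> hit [25,57/2] leaf, test {P0(miss), P7(miss)}
      N10 x:[18,40] y:[19,28] z:[56/3,20] -> hit [19,20] leaf, test {P1(miss), P13@t=19}
    N9 x:[41,54] y:[24,59/2] z:[19,76/3] -> miss, prune
  N6 x:[22,54] y:[10,20] z:[55/3,92/3] -> miss, prune

Visited [0, 3, 8, 7, 10, 9, 6]. Tests: 7 box, 2 leaf. Nearest: P13.

== RESULT ==
2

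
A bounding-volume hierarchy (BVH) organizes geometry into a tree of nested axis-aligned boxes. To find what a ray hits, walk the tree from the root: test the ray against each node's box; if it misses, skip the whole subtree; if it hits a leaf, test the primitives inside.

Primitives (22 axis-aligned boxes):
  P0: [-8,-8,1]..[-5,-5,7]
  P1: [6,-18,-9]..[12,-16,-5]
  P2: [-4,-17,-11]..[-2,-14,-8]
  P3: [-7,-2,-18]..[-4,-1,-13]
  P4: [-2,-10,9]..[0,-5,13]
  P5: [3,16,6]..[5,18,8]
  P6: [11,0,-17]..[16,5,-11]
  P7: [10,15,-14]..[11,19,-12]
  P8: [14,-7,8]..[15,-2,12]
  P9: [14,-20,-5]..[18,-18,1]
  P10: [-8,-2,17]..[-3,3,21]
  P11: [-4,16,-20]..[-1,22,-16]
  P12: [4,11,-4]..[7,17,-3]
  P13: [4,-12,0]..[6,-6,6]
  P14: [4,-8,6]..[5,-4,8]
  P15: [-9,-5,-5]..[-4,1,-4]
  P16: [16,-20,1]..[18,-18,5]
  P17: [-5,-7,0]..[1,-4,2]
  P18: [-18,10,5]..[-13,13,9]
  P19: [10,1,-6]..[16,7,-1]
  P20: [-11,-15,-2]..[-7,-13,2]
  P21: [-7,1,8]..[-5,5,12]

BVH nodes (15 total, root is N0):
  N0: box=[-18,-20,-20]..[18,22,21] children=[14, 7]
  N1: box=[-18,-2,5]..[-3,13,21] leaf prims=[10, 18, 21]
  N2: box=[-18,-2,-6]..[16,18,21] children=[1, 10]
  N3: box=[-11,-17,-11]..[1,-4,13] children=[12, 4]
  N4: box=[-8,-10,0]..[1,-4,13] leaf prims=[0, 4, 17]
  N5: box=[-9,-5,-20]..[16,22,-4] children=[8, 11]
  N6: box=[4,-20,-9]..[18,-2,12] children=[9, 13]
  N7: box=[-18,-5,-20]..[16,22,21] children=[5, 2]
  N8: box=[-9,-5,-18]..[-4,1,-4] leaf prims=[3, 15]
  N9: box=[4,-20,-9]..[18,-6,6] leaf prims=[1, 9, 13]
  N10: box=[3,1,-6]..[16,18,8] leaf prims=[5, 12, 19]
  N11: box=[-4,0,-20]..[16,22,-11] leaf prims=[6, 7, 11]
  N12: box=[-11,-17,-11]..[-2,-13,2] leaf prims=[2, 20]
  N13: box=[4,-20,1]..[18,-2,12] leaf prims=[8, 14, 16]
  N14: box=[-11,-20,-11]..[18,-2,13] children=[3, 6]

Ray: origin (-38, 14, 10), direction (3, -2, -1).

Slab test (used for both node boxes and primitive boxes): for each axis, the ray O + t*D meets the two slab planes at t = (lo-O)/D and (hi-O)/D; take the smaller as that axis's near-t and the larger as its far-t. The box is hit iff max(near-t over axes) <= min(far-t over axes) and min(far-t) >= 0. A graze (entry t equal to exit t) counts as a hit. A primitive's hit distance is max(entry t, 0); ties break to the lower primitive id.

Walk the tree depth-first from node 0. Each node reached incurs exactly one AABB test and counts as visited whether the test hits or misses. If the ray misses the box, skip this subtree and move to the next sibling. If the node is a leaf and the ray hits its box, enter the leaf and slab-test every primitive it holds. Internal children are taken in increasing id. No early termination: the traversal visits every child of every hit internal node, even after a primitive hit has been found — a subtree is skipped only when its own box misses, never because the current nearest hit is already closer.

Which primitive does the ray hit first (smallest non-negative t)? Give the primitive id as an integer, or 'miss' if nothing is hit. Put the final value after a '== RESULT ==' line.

Walk:
N0 x:[20/3,56/3] y:[-4,17] z:[-11,30] -> hit [20/3,17], descend [7, 14]
  N7 x:[20/3,18] y:[-4,19/2] z:[-11,30] -> hit [20/3,19/2], descend [2, 5]
    N2 x:[20/3,18] y:[-2,8] z:[-11,16] -> hit [20/3,8], descend [1, 10]
      N1 x:[20/3,35/3] y:[1/2,8] z:[-11,5] -> miss, prune
      N10 x:[41/3,18] y:[-2,13/2] z:[2,16] -> miss, prune
    N5 x:[29/3,18] y:[-4,19/2] z:[14,30] -> miss, prune
  N14 x:[9,56/3] y:[8,17] z:[-3,21] -> hit [9,17], descend [3, 6]
    N3 x:[9,13] y:[9,31/2] z:[-3,21] -> hit [9,13], descend [4, 12]
      N4 x:[10,13] y:[9,12] z:[-3,10] -> hit [10,10] leaf, test {P0(miss), P4(miss), P17(miss)}
      N12 x:[9,12] y:[27/2,31/2] z:[8,21] -> miss, prune
    N6 x:[14,56/3] y:[8,17] z:[-2,19] -> hit [14,17], descend [9, 13]
      N9 x:[14,56/3] y:[10,17] z:[4,19] -> hit [14,17] leaf, test {P1@t=15, P9(miss), P13(miss)}
      N13 x:[14,56/3] y:[8,17] z:[-2,9] -> miss, prune

Summary -> nodes [0, 7, 2, 1, 10, 5, 14, 3, 4, 12, 6, 9, 13]; box-tests=13; leaf-entries=2; first=P1

== RESULT ==
1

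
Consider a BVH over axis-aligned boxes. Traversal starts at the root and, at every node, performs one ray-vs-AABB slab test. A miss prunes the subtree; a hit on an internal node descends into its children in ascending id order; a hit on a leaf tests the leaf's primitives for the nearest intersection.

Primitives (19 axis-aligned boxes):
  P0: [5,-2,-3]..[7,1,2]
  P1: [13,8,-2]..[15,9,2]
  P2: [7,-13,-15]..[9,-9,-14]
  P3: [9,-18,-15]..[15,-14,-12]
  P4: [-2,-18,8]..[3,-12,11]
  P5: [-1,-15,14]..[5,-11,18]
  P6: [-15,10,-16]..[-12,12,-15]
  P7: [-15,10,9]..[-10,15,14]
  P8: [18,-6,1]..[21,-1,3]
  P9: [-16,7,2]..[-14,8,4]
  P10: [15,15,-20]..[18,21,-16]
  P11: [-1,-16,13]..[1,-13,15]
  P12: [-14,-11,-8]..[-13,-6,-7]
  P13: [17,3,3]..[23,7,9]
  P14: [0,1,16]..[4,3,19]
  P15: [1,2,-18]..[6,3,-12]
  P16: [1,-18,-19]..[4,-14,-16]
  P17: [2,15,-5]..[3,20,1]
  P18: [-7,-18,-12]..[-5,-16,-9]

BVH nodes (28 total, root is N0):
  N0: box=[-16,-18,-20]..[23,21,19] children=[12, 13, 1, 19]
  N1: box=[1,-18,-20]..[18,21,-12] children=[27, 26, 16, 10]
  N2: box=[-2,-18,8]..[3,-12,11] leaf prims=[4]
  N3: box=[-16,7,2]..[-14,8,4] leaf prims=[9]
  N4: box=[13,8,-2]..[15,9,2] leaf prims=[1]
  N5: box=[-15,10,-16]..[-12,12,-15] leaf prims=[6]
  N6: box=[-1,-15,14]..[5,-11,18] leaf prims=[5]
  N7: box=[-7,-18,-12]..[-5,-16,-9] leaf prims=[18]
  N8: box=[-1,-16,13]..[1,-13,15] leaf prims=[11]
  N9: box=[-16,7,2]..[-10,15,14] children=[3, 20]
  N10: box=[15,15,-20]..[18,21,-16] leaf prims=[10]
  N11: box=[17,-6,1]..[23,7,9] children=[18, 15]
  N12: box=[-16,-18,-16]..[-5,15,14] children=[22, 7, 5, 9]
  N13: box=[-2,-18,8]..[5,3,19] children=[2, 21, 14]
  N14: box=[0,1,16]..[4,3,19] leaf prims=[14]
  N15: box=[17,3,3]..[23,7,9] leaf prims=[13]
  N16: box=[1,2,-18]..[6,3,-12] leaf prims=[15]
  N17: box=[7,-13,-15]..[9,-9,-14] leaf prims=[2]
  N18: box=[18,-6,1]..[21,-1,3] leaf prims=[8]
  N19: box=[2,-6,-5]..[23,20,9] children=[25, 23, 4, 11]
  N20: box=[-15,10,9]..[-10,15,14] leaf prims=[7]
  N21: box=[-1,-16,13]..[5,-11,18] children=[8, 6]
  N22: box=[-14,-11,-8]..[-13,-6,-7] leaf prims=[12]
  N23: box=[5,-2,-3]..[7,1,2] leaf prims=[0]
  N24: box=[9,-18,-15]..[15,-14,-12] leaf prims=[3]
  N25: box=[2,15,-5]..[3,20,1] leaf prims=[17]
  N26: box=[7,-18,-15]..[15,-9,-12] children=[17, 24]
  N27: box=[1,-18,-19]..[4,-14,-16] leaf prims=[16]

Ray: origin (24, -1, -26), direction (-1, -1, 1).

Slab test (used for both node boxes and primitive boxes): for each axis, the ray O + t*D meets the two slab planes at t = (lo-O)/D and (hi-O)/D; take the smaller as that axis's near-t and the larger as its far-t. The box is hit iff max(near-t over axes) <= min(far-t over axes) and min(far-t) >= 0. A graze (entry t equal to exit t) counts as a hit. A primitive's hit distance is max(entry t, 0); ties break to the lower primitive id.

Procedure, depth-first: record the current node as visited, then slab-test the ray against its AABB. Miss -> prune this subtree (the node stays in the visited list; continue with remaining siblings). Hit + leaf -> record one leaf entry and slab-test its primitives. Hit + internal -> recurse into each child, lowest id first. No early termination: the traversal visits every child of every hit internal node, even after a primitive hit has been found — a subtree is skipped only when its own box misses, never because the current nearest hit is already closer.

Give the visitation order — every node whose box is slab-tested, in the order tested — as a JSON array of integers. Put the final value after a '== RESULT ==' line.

Trace the traversal:
N0 x:[1,40] y:[-22,17] z:[6,45] -> hit [6,17], descend [1, 12, 13, 19]
  N1 x:[6,23] y:[-22,17] z:[6,14] -> hit [6,14], descend [10, 16, 26, 27]
    N10 x:[6,9] y:[-22,-16] z:[6,10] -> miss, prune
    N16 x:[18,23] y:[-4,-3] z:[8,14] -> miss, prune
    N26 x:[9,17] y:[8,17] z:[11,14] -> hit [11,14], descend [17, 24]
      N17 x:[15,17] y:[8,12] z:[11,12] -> miss, prune
      N24 x:[9,15] y:[13,17] z:[11,14] -> hit [13,14] leaf, test {P3@t=13}
    N27 x:[20,23] y:[13,17] z:[7,10] -> miss, prune
  N12 x:[29,40] y:[-16,17] z:[10,40] -> miss, prune
  N13 x:[19,26] y:[-4,17] z:[34,45] -> miss, prune
  N19 x:[1,22] y:[-21,5] z:[21,35] -> miss, prune

Visited [0, 1, 10, 16, 26, 17, 24, 27, 12, 13, 19]. Tests: 11 box, 1 leaf. Nearest: P3.

== RESULT ==
[0, 1, 10, 16, 26, 17, 24, 27, 12, 13, 19]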